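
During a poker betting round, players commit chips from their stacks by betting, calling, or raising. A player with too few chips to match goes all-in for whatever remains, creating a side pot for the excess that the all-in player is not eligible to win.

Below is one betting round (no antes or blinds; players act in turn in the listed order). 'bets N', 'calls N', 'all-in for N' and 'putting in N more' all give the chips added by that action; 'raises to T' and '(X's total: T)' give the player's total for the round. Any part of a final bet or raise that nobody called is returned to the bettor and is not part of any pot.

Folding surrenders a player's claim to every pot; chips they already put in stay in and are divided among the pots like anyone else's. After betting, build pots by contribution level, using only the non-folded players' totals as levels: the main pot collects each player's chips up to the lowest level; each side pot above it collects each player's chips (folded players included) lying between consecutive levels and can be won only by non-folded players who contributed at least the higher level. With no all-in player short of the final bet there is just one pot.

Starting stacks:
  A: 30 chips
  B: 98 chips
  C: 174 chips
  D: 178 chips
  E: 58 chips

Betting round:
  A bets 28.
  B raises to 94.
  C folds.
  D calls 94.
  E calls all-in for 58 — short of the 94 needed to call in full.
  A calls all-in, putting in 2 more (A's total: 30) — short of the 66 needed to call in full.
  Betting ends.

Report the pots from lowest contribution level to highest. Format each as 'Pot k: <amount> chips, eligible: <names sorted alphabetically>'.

Contributions: A=30, B=94, D=94, E=58
Folded: C
Pot levels (distinct totals of non-folded players): 30, 58, 94
Layer 1-30: 30 each from A, B, D, E = 30*4 = 120 chips; eligible A, B, D, E
Layer 31-58: 28 each from B, D, E = 28*3 = 84 chips; eligible B, D, E
Layer 59-94: 36 each from B, D = 36*2 = 72 chips; eligible B, D

Pot 1: 120 chips, eligible: A, B, D, E
Pot 2: 84 chips, eligible: B, D, E
Pot 3: 72 chips, eligible: B, D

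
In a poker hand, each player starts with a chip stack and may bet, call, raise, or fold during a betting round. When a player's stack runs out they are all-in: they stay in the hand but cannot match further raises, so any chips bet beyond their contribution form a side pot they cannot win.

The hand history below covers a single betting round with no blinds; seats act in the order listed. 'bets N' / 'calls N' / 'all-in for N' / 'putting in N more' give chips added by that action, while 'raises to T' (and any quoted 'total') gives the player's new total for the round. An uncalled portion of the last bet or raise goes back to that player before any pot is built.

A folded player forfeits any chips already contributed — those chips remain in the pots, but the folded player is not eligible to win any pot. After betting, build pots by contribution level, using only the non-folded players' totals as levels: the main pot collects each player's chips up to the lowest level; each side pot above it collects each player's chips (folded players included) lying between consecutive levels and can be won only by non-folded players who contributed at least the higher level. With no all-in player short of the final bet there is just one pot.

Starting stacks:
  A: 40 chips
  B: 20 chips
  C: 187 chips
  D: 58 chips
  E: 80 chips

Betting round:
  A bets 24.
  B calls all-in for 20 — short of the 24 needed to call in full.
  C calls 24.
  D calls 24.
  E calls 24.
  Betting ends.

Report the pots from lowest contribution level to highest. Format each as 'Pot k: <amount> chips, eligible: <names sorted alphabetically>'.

Contributions: A=24, B=20, C=24, D=24, E=24
Pot levels (distinct totals of non-folded players): 20, 24
Layer 1-20: 20 each from A, B, C, D, E = 20*5 = 100 chips; eligible A, B, C, D, E
Layer 21-24: 4 each from A, C, D, E = 4*4 = 16 chips; eligible A, C, D, E

Pot 1: 100 chips, eligible: A, B, C, D, E
Pot 2: 16 chips, eligible: A, C, D, E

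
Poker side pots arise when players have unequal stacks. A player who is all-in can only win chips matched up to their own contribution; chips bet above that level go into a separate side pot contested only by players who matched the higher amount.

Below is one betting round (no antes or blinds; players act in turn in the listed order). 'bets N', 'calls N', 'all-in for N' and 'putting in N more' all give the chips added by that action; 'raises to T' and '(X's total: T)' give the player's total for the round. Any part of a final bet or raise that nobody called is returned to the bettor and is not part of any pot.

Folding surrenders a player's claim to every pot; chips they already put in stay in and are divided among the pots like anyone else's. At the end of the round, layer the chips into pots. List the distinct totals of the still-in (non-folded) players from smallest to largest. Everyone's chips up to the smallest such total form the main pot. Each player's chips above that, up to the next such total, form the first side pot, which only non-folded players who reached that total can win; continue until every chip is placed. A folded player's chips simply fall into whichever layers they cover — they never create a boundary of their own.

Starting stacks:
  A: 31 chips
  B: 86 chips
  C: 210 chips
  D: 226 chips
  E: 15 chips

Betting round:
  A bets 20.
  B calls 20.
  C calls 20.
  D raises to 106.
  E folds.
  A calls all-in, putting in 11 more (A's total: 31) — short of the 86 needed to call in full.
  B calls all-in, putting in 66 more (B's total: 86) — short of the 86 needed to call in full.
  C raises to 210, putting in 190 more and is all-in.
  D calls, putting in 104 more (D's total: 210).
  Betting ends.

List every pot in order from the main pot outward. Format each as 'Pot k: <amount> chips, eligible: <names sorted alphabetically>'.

Contributions: A=31, B=86, C=210, D=210
Folded: E
Pot levels (distinct totals of non-folded players): 31, 86, 210
Layer 1-31: 31 each from A, B, C, D = 31*4 = 124 chips; eligible A, B, C, D
Layer 32-86: 55 each from B, C, D = 55*3 = 165 chips; eligible B, C, D
Layer 87-210: 124 each from C, D = 124*2 = 248 chips; eligible C, D

Pot 1: 124 chips, eligible: A, B, C, D
Pot 2: 165 chips, eligible: B, C, D
Pot 3: 248 chips, eligible: C, D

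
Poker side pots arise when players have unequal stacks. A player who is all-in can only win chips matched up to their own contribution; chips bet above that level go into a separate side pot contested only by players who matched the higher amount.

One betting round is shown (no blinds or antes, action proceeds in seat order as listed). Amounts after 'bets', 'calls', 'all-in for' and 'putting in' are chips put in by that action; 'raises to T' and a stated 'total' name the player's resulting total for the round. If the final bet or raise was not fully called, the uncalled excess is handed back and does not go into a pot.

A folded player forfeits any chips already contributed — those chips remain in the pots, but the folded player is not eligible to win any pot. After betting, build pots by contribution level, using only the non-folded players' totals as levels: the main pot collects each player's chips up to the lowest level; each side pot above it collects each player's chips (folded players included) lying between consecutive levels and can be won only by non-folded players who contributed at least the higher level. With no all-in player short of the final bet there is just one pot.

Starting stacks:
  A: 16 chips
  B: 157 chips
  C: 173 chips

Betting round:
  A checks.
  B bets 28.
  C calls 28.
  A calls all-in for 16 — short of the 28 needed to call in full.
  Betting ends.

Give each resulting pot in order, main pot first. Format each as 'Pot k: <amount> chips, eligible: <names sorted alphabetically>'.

Contributions: A=16, B=28, C=28
Pot levels (distinct totals of non-folded players): 16, 28
Layer 1-16: 16 each from A, B, C = 16*3 = 48 chips; eligible A, B, C
Layer 17-28: 12 each from B, C = 12*2 = 24 chips; eligible B, C

Pot 1: 48 chips, eligible: A, B, C
Pot 2: 24 chips, eligible: B, C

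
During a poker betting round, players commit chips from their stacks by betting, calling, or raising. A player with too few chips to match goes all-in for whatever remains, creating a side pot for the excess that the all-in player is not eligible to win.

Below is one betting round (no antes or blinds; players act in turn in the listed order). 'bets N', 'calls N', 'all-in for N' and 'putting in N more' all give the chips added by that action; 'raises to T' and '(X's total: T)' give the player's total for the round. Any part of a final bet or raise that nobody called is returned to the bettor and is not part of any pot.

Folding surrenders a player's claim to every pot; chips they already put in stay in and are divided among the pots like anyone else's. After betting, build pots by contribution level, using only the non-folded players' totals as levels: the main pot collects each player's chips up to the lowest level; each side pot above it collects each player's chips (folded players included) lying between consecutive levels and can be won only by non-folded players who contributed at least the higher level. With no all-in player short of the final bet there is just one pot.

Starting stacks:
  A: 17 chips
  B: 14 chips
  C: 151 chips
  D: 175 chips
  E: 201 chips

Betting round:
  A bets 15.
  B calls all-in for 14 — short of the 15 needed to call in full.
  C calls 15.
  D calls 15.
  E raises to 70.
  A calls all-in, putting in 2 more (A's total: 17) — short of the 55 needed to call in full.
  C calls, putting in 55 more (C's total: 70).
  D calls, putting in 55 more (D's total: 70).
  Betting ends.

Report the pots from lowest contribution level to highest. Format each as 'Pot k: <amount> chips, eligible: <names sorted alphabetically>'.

Contributions: A=17, B=14, C=70, D=70, E=70
Pot levels (distinct totals of non-folded players): 14, 17, 70
Layer 1-14: 14 each from A, B, C, D, E = 14*5 = 70 chips; eligible A, B, C, D, E
Layer 15-17: 3 each from A, C, D, E = 3*4 = 12 chips; eligible A, C, D, E
Layer 18-70: 53 each from C, D, E = 53*3 = 159 chips; eligible C, D, E

Pot 1: 70 chips, eligible: A, B, C, D, E
Pot 2: 12 chips, eligible: A, C, D, E
Pot 3: 159 chips, eligible: C, D, E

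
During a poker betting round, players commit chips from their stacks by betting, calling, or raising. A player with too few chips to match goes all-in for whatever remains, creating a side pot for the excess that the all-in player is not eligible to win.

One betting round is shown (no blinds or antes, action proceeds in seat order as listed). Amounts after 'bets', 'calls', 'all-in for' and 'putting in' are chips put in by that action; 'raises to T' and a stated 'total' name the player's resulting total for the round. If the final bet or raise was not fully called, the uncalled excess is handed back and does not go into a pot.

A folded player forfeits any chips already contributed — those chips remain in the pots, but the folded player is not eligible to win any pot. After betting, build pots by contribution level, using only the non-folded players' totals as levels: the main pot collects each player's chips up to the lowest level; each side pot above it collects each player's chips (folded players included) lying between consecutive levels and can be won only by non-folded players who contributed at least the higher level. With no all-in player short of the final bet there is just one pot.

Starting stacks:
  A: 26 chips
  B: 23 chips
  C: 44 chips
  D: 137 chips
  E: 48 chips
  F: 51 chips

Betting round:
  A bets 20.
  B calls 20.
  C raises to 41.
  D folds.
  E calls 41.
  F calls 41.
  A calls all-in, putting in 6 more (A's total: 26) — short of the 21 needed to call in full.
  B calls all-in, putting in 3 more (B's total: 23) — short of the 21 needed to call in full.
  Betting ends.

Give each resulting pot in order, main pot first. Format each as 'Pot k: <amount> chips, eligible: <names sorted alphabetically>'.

Pot 1: 115 chips, eligible: A, B, C, E, F
Pot 2: 12 chips, eligible: A, C, E, F
Pot 3: 45 chips, eligible: C, E, F

Derivation:
Contributions: A=26, B=23, C=41, E=41, F=41
Folded: D
Pot levels (distinct totals of non-folded players): 23, 26, 41
Layer 1-23: 23 each from A, B, C, E, F = 23*5 = 115 chips; eligible A, B, C, E, F
Layer 24-26: 3 each from A, C, E, F = 3*4 = 12 chips; eligible A, C, E, F
Layer 27-41: 15 each from C, E, F = 15*3 = 45 chips; eligible C, E, F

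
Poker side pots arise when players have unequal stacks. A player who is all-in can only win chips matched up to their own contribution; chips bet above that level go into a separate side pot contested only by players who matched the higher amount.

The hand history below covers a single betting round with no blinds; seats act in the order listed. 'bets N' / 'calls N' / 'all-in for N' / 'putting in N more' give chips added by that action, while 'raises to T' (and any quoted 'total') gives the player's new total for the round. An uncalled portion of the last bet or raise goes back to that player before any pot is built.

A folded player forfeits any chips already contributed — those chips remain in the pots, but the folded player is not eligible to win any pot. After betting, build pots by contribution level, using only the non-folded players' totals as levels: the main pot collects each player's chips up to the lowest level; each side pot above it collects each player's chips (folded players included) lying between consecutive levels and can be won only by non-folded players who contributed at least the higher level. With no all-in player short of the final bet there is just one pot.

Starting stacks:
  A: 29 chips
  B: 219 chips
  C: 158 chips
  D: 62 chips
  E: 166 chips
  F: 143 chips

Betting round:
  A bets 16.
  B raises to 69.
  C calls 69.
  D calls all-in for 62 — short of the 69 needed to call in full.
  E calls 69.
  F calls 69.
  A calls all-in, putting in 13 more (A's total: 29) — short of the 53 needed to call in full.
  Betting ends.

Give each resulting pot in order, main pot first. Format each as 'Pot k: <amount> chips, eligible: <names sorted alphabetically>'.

Contributions: A=29, B=69, C=69, D=62, E=69, F=69
Pot levels (distinct totals of non-folded players): 29, 62, 69
Layer 1-29: 29 each from A, B, C, D, E, F = 29*6 = 174 chips; eligible A, B, C, D, E, F
Layer 30-62: 33 each from B, C, D, E, F = 33*5 = 165 chips; eligible B, C, D, E, F
Layer 63-69: 7 each from B, C, E, F = 7*4 = 28 chips; eligible B, C, E, F

Pot 1: 174 chips, eligible: A, B, C, D, E, F
Pot 2: 165 chips, eligible: B, C, D, E, F
Pot 3: 28 chips, eligible: B, C, E, F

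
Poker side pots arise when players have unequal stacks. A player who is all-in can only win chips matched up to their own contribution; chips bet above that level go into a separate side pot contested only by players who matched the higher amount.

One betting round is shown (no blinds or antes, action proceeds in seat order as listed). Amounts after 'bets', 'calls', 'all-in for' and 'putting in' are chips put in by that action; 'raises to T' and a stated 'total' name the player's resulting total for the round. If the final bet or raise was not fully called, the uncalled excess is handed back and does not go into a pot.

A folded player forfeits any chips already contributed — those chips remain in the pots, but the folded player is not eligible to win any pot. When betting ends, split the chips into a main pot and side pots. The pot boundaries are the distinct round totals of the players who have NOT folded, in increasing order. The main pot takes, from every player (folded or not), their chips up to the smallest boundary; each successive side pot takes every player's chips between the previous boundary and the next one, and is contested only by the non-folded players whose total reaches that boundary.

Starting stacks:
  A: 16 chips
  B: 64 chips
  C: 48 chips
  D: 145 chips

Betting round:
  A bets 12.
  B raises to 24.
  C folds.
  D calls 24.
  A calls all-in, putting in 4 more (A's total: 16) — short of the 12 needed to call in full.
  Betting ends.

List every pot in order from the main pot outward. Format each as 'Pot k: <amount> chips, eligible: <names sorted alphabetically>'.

Contributions: A=16, B=24, D=24
Folded: C
Pot levels (distinct totals of non-folded players): 16, 24
Layer 1-16: 16 each from A, B, D = 16*3 = 48 chips; eligible A, B, D
Layer 17-24: 8 each from B, D = 8*2 = 16 chips; eligible B, D

Pot 1: 48 chips, eligible: A, B, D
Pot 2: 16 chips, eligible: B, D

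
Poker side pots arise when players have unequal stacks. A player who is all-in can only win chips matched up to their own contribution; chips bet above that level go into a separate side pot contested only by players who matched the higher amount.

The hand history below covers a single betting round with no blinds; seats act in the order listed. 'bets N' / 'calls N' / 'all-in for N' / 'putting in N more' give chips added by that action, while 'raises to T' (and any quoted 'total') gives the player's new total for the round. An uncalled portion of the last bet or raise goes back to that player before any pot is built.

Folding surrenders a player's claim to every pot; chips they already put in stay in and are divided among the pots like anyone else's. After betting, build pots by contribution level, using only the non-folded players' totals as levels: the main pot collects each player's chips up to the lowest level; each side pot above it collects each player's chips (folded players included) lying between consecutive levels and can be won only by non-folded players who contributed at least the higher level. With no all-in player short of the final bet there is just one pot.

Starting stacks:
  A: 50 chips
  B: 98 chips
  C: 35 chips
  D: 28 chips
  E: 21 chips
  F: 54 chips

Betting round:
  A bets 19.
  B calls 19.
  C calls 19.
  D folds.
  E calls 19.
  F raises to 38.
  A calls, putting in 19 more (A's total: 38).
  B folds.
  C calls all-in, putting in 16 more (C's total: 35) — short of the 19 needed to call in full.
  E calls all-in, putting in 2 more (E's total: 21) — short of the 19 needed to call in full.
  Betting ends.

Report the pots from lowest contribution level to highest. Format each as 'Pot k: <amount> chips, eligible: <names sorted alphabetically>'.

Pot 1: 103 chips, eligible: A, C, E, F
Pot 2: 42 chips, eligible: A, C, F
Pot 3: 6 chips, eligible: A, F

Derivation:
Contributions: A=38, B=19, C=35, E=21, F=38
Folded: B, D
Pot levels (distinct totals of non-folded players): 21, 35, 38
Layer 1-21: A 21 + B 19 + C 21 + E 21 + F 21 = 103 chips; eligible A, C, E, F
Layer 22-35: 14 each from A, C, F = 14*3 = 42 chips; eligible A, C, F
Layer 36-38: 3 each from A, F = 3*2 = 6 chips; eligible A, F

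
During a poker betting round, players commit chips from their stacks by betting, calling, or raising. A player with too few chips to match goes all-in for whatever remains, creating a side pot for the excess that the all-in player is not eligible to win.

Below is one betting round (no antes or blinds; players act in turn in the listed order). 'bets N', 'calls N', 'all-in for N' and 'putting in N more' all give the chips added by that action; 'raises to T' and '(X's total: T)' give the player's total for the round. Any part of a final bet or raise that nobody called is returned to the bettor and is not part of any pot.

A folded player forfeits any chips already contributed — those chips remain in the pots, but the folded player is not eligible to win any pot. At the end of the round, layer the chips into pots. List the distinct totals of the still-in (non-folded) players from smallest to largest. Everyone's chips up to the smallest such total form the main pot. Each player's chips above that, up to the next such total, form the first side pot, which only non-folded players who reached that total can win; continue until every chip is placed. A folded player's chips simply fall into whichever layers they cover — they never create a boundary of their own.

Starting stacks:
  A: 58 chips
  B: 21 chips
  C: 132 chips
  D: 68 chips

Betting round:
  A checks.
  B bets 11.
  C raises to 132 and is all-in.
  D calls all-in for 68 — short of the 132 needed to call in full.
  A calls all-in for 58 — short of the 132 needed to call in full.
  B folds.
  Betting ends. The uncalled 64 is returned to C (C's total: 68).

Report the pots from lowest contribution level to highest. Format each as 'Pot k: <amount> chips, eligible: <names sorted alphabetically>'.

Contributions (after 64 returned to C): A=58, B=11, C=68, D=68
Folded: B
Pot levels (distinct totals of non-folded players): 58, 68
Layer 1-58: A 58 + B 11 + C 58 + D 58 = 185 chips; eligible A, C, D
Layer 59-68: 10 each from C, D = 10*2 = 20 chips; eligible C, D

Pot 1: 185 chips, eligible: A, C, D
Pot 2: 20 chips, eligible: C, D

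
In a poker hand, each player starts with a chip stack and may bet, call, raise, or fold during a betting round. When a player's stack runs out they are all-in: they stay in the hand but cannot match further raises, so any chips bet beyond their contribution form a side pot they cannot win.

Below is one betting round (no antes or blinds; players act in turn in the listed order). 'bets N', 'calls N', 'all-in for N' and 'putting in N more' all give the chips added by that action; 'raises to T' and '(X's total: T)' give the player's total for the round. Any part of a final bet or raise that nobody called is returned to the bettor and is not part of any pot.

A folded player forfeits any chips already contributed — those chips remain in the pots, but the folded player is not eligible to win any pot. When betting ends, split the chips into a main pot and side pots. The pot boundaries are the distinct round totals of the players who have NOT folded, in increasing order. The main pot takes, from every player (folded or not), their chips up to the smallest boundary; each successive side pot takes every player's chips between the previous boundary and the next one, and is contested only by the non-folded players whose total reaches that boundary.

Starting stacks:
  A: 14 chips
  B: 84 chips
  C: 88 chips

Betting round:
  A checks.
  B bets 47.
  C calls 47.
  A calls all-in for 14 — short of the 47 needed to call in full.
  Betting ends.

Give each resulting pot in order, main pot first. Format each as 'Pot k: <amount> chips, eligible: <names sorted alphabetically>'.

Contributions: A=14, B=47, C=47
Pot levels (distinct totals of non-folded players): 14, 47
Layer 1-14: 14 each from A, B, C = 14*3 = 42 chips; eligible A, B, C
Layer 15-47: 33 each from B, C = 33*2 = 66 chips; eligible B, C

Pot 1: 42 chips, eligible: A, B, C
Pot 2: 66 chips, eligible: B, C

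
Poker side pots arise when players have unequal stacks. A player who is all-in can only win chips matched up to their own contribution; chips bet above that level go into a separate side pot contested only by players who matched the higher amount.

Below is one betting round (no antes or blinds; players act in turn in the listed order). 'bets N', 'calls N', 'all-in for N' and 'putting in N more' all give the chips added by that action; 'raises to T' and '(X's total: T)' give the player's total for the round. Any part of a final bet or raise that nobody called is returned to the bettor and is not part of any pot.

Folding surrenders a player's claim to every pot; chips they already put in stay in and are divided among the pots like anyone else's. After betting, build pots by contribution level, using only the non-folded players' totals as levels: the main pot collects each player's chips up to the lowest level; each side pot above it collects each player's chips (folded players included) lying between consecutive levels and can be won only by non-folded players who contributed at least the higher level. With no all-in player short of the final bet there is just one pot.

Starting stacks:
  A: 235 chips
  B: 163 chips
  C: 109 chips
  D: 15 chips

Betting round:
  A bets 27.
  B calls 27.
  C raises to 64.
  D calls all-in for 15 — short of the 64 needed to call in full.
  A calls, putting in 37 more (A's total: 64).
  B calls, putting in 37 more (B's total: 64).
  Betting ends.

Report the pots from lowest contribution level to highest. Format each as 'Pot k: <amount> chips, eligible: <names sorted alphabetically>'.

Contributions: A=64, B=64, C=64, D=15
Pot levels (distinct totals of non-folded players): 15, 64
Layer 1-15: 15 each from A, B, C, D = 15*4 = 60 chips; eligible A, B, C, D
Layer 16-64: 49 each from A, B, C = 49*3 = 147 chips; eligible A, B, C

Pot 1: 60 chips, eligible: A, B, C, D
Pot 2: 147 chips, eligible: A, B, C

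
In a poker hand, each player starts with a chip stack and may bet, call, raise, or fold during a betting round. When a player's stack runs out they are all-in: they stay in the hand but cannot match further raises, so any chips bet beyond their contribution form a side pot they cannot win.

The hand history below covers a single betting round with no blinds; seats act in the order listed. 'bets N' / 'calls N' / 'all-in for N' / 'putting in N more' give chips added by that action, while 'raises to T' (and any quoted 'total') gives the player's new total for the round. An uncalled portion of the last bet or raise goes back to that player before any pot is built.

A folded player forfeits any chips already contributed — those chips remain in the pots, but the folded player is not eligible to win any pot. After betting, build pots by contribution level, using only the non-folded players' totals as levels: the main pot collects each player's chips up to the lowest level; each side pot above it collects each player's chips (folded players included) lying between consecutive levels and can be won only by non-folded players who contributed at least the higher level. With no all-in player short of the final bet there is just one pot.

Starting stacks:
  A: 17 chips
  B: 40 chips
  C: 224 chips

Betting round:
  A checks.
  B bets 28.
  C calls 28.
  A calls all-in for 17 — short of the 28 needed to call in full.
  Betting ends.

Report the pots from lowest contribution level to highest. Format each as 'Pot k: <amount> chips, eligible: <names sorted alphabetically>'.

Contributions: A=17, B=28, C=28
Pot levels (distinct totals of non-folded players): 17, 28
Layer 1-17: 17 each from A, B, C = 17*3 = 51 chips; eligible A, B, C
Layer 18-28: 11 each from B, C = 11*2 = 22 chips; eligible B, C

Pot 1: 51 chips, eligible: A, B, C
Pot 2: 22 chips, eligible: B, C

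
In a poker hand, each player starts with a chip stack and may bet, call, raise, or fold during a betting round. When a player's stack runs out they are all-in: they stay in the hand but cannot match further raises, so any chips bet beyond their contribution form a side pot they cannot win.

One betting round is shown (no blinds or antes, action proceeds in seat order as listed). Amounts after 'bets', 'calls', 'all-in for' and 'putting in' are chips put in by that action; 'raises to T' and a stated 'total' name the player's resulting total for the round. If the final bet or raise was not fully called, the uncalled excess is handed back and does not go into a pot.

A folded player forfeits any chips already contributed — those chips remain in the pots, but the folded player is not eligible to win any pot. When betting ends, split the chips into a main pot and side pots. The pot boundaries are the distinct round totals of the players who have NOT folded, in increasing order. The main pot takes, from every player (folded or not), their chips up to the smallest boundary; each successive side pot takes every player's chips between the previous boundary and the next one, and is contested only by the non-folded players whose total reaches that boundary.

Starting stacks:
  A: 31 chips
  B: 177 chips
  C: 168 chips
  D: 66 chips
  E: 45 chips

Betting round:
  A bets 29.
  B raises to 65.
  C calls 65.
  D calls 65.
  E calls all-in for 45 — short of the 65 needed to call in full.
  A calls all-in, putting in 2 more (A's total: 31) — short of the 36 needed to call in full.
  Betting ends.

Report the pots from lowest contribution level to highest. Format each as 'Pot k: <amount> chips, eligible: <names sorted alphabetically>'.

Contributions: A=31, B=65, C=65, D=65, E=45
Pot levels (distinct totals of non-folded players): 31, 45, 65
Layer 1-31: 31 each from A, B, C, D, E = 31*5 = 155 chips; eligible A, B, C, D, E
Layer 32-45: 14 each from B, C, D, E = 14*4 = 56 chips; eligible B, C, D, E
Layer 46-65: 20 each from B, C, D = 20*3 = 60 chips; eligible B, C, D

Pot 1: 155 chips, eligible: A, B, C, D, E
Pot 2: 56 chips, eligible: B, C, D, E
Pot 3: 60 chips, eligible: B, C, D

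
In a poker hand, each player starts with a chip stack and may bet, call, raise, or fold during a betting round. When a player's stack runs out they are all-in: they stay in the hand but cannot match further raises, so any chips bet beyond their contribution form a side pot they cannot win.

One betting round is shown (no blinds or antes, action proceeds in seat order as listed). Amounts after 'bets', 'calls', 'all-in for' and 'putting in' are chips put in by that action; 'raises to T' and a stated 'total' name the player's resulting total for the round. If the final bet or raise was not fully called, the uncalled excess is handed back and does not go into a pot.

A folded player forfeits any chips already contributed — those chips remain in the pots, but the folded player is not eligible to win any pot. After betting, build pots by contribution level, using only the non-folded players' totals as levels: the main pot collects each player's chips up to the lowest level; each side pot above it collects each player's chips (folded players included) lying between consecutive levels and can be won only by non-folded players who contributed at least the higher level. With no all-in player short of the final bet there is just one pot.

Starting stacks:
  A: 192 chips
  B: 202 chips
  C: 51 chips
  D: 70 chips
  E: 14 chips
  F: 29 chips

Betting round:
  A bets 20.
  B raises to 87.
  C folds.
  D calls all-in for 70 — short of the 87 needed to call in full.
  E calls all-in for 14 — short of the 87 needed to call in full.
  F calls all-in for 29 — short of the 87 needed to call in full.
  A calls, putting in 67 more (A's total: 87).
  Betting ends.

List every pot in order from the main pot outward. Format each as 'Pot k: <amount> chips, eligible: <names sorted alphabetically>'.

Contributions: A=87, B=87, D=70, E=14, F=29
Folded: C
Pot levels (distinct totals of non-folded players): 14, 29, 70, 87
Layer 1-14: 14 each from A, B, D, E, F = 14*5 = 70 chips; eligible A, B, D, E, F
Layer 15-29: 15 each from A, B, D, F = 15*4 = 60 chips; eligible A, B, D, F
Layer 30-70: 41 each from A, B, D = 41*3 = 123 chips; eligible A, B, D
Layer 71-87: 17 each from A, B = 17*2 = 34 chips; eligible A, B

Pot 1: 70 chips, eligible: A, B, D, E, F
Pot 2: 60 chips, eligible: A, B, D, F
Pot 3: 123 chips, eligible: A, B, D
Pot 4: 34 chips, eligible: A, B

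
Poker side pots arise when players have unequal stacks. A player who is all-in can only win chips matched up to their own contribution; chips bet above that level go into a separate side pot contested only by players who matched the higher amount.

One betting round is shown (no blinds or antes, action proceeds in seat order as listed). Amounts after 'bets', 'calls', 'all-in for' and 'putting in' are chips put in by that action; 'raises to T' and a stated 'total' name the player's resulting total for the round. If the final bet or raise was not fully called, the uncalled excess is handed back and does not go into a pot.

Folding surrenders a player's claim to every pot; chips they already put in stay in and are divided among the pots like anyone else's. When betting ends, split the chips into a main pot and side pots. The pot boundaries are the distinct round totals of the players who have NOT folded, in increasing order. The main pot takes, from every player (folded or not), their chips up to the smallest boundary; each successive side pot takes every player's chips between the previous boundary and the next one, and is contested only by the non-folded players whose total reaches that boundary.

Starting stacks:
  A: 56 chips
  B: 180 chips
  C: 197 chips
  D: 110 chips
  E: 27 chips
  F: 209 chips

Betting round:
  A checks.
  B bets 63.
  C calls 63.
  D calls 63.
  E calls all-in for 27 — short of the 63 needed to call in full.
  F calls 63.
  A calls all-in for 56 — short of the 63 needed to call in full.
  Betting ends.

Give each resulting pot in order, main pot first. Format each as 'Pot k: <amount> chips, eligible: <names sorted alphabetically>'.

Contributions: A=56, B=63, C=63, D=63, E=27, F=63
Pot levels (distinct totals of non-folded players): 27, 56, 63
Layer 1-27: 27 each from A, B, C, D, E, F = 27*6 = 162 chips; eligible A, B, C, D, E, F
Layer 28-56: 29 each from A, B, C, D, F = 29*5 = 145 chips; eligible A, B, C, D, F
Layer 57-63: 7 each from B, C, D, F = 7*4 = 28 chips; eligible B, C, D, F

Pot 1: 162 chips, eligible: A, B, C, D, E, F
Pot 2: 145 chips, eligible: A, B, C, D, F
Pot 3: 28 chips, eligible: B, C, D, F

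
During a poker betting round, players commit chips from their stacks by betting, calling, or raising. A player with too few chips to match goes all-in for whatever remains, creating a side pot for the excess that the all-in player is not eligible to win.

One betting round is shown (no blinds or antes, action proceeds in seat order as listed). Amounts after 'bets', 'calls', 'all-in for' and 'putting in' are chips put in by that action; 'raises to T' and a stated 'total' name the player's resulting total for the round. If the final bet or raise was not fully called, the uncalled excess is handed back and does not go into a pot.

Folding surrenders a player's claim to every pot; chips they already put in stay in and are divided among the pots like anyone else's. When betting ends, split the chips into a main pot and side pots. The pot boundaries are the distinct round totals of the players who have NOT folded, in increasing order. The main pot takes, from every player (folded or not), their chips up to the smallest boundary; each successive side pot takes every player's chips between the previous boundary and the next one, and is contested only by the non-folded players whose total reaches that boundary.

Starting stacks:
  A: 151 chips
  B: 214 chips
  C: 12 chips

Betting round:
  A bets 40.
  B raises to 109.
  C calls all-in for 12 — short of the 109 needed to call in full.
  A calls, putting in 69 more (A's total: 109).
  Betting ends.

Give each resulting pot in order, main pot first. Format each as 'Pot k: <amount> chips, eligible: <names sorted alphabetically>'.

Contributions: A=109, B=109, C=12
Pot levels (distinct totals of non-folded players): 12, 109
Layer 1-12: 12 each from A, B, C = 12*3 = 36 chips; eligible A, B, C
Layer 13-109: 97 each from A, B = 97*2 = 194 chips; eligible A, B

Pot 1: 36 chips, eligible: A, B, C
Pot 2: 194 chips, eligible: A, B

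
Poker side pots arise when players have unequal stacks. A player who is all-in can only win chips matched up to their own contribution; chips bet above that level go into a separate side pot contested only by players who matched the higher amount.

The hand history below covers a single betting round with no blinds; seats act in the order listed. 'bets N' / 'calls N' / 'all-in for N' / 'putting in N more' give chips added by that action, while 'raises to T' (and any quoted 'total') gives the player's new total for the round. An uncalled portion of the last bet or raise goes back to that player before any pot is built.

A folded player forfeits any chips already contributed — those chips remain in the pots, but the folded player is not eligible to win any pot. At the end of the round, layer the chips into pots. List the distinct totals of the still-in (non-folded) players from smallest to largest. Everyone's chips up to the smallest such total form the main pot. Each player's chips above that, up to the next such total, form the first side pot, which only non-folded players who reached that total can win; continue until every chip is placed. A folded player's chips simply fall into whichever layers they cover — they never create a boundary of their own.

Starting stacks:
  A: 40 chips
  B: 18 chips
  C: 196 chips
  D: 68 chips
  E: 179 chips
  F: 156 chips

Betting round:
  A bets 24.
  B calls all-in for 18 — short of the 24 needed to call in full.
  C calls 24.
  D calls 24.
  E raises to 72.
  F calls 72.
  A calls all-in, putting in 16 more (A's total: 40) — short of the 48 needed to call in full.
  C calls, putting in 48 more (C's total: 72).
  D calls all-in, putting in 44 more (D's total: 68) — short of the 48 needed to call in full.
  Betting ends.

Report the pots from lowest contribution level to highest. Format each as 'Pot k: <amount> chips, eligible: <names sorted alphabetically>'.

Contributions: A=40, B=18, C=72, D=68, E=72, F=72
Pot levels (distinct totals of non-folded players): 18, 40, 68, 72
Layer 1-18: 18 each from A, B, C, D, E, F = 18*6 = 108 chips; eligible A, B, C, D, E, F
Layer 19-40: 22 each from A, C, D, E, F = 22*5 = 110 chips; eligible A, C, D, E, F
Layer 41-68: 28 each from C, D, E, F = 28*4 = 112 chips; eligible C, D, E, F
Layer 69-72: 4 each from C, E, F = 4*3 = 12 chips; eligible C, E, F

Pot 1: 108 chips, eligible: A, B, C, D, E, F
Pot 2: 110 chips, eligible: A, C, D, E, F
Pot 3: 112 chips, eligible: C, D, E, F
Pot 4: 12 chips, eligible: C, E, F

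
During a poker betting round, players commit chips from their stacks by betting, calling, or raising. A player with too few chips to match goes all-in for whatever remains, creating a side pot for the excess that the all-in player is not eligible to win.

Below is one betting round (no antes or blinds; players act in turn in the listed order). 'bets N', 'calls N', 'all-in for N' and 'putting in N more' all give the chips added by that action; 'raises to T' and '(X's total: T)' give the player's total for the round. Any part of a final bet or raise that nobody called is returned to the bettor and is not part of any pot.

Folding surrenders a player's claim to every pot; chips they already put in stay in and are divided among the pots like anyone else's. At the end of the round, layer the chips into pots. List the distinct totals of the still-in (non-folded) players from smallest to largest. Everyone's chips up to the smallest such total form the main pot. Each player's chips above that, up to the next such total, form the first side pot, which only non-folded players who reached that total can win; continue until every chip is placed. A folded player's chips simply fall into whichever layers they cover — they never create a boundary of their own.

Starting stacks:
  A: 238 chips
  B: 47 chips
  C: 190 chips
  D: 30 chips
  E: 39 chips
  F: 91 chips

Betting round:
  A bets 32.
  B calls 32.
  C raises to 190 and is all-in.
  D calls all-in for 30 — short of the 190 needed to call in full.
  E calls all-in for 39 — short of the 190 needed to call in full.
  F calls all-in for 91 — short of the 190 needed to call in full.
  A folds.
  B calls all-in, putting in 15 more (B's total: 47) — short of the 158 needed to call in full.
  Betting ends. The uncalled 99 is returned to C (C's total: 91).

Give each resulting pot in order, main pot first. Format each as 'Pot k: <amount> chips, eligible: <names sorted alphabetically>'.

Pot 1: 180 chips, eligible: B, C, D, E, F
Pot 2: 38 chips, eligible: B, C, E, F
Pot 3: 24 chips, eligible: B, C, F
Pot 4: 88 chips, eligible: C, F

Derivation:
Contributions (after 99 returned to C): A=32, B=47, C=91, D=30, E=39, F=91
Folded: A
Pot levels (distinct totals of non-folded players): 30, 39, 47, 91
Layer 1-30: 30 each from A, B, C, D, E, F = 30*6 = 180 chips; eligible B, C, D, E, F
Layer 31-39: A 2 + B 9 + C 9 + E 9 + F 9 = 38 chips; eligible B, C, E, F
Layer 40-47: 8 each from B, C, F = 8*3 = 24 chips; eligible B, C, F
Layer 48-91: 44 each from C, F = 44*2 = 88 chips; eligible C, F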